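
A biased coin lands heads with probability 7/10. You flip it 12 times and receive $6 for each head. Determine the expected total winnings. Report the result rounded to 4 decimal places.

E[#heads] = 12·7/10 = 42/5 (linearity over flips).
E[winnings] = 6·42/5 = 252/5.
≈ 50.4000

$50.4000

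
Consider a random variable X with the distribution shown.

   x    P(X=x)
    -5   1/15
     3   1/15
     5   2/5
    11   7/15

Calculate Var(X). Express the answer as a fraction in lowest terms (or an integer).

E[X] = (1/15)·(-5) + (1/15)·3 + (2/5)·5 + (7/15)·11 = 7
E[X²] = (1/15)·25 + (1/15)·9 + (2/5)·25 + (7/15)·121 = 1031/15
Var(X) = 1031/15 − (7)² = 296/15

296/15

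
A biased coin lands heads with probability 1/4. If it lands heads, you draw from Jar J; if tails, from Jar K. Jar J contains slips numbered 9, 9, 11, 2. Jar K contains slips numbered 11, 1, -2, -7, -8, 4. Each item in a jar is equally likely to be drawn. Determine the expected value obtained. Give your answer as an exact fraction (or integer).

E[X | Jar J] = (9 + 9 + 11 + 2)/4 = 31/4
E[X | Jar K] = (11 + 1 − 2 − 7 − 8 + 4)/6 = -1/6
E[X] = (1/4)·31/4 + (3/4)·(-1/6) = 29/16

29/16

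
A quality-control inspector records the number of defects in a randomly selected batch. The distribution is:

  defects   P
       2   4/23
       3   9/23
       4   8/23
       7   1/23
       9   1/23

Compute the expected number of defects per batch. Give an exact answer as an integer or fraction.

83/23

E[X] = (4/23)·2 + (9/23)·3 + (8/23)·4 + (1/23)·7 + (1/23)·9
     = 83/23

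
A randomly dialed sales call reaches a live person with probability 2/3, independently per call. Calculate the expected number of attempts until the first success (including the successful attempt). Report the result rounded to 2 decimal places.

For a geometric distribution, E[trials] = 1/p = 1/(2/3) = 3/2.
≈ 1.50

1.50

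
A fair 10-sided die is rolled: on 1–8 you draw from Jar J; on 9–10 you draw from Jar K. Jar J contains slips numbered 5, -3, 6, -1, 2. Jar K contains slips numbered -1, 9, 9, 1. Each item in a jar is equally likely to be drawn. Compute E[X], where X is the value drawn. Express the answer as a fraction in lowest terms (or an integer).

E[X | Jar J] = (5 − 3 + 6 − 1 + 2)/5 = 9/5
E[X | Jar K] = (-1 + 9 + 9 + 1)/4 = 9/2
E[X] = (4/5)·9/5 + (1/5)·9/2 = 117/50

117/50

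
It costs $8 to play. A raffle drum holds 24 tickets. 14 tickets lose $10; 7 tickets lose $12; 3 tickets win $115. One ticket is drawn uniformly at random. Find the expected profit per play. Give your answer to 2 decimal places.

E[payout] = (14/24)·(-10) + (7/24)·(-12) + (3/24)·115 = 121/24
Expected profit = 121/24 − 8 = -71/24 ≈ -$2.96

-$2.96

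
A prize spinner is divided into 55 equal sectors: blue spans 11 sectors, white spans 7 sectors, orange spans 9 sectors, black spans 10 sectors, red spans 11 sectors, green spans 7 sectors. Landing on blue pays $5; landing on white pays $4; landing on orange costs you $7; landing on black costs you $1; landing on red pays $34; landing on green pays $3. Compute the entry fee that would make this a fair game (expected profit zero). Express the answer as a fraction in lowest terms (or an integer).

E[payout] = (11/55)·5 + (7/55)·4 + (9/55)·(-7) + (10/55)·(-1) + (11/55)·34 + (7/55)·3 = 81/11
Fair fee = E[payout] = 81/11

81/11 dollars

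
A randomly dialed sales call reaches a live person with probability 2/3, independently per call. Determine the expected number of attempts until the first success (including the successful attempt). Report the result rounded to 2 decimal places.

For a geometric distribution, E[trials] = 1/p = 1/(2/3) = 3/2.
≈ 1.50

1.50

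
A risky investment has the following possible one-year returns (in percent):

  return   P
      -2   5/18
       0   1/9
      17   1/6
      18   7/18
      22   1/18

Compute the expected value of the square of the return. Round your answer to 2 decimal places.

E[X²] = (5/18)·4 + (1/9)·0 + (1/6)·289 + (7/18)·324 + (1/18)·484
     = 1213/6 ≈ 202.17

202.17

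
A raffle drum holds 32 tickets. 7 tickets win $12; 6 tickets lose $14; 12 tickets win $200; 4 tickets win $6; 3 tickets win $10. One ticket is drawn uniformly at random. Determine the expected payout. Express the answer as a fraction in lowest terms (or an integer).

E[payout] = (7/32)·12 + (6/32)·(-14) + (12/32)·200 + (4/32)·6 + (3/32)·10 = 1227/16

1227/16 dollars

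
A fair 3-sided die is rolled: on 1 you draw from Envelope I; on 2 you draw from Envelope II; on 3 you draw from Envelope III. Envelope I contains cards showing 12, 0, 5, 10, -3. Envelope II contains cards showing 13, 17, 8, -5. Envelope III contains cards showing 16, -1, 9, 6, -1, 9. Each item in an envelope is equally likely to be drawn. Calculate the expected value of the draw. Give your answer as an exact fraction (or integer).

1163/180

E[X | Envelope I] = (12 + 0 + 5 + 10 − 3)/5 = 24/5
E[X | Envelope II] = (13 + 17 + 8 − 5)/4 = 33/4
E[X | Envelope III] = (16 − 1 + 9 + 6 − 1 + 9)/6 = 19/3
E[X] = (1/3)·24/5 + (1/3)·33/4 + (1/3)·19/3 = 1163/180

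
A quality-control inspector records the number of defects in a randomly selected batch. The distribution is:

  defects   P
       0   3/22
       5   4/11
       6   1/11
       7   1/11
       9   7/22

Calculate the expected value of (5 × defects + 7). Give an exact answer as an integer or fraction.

799/22

E[5x+7] = (3/22)·7 + (4/11)·32 + (1/11)·37 + (1/11)·42 + (7/22)·52
     = 799/22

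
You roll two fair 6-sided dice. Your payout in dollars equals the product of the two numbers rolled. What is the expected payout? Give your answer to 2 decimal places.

$12.25

Distribution of the product of the two numbers rolled: 1 w.p. 1/36, 2 w.p. 1/18, 3 w.p. 1/18, 4 w.p. 1/12, 5 w.p. 1/18, 6 w.p. 1/9, …
E[payout] = (1/36)·1 + (1/18)·2 + (1/18)·3 + (1/12)·4 + (1/18)·5 + (1/9)·6 + (1/18)·8 + (1/36)·9 + (1/18)·10 + (1/9)·12 + (1/18)·15 + (1/36)·16 + (1/18)·18 + (1/18)·20 + (1/18)·24 + (1/36)·25 + (1/18)·30 + (1/36)·36 = 49/4
≈ $12.25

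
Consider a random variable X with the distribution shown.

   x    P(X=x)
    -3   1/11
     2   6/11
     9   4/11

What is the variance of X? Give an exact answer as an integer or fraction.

1902/121

E[X] = (1/11)·(-3) + (6/11)·2 + (4/11)·9 = 45/11
E[X²] = (1/11)·9 + (6/11)·4 + (4/11)·81 = 357/11
Var(X) = 357/11 − (45/11)² = 1902/121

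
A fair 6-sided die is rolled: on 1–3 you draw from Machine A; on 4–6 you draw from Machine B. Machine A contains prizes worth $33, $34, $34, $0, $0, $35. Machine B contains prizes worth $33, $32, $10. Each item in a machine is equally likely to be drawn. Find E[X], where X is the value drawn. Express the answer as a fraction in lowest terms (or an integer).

143/6 dollars

E[X | Machine A] = (33 + 34 + 34 + 0 + 0 + 35)/6 = 68/3
E[X | Machine B] = (33 + 32 + 10)/3 = 25
E[X] = (1/2)·68/3 + (1/2)·25 = 143/6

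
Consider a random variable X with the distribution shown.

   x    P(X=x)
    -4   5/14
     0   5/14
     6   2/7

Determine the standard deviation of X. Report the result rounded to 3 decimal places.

3.990

E[X] = 2/7, E[X²] = 16
Var(X) = E[X²] − (E[X])² = 16 − 4/49 = 780/49
SD(X) = √(780/49) ≈ 3.990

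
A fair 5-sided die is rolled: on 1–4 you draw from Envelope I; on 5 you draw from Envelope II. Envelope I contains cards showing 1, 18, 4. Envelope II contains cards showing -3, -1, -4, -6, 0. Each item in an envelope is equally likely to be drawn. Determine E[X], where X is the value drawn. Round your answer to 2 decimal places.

E[X | Envelope I] = (1 + 18 + 4)/3 = 23/3
E[X | Envelope II] = (-3 − 1 − 4 − 6 + 0)/5 = -14/5
E[X] = (4/5)·23/3 + (1/5)·(-14/5) = 418/75 ≈ 5.57

5.57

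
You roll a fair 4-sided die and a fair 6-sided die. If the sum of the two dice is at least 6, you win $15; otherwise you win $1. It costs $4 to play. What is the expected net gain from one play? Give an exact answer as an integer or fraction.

E[payout] = (5/12)·1 + (7/12)·15 = 55/6
Expected profit = 55/6 − 4 = 31/6

31/6 dollars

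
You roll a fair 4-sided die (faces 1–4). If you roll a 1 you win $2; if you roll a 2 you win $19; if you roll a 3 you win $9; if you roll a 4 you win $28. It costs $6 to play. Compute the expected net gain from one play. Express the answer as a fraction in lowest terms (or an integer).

E[payout] = (1/4)·2 + (1/4)·9 + (1/4)·19 + (1/4)·28 = 29/2
Expected profit = 29/2 − 6 = 17/2

17/2 dollars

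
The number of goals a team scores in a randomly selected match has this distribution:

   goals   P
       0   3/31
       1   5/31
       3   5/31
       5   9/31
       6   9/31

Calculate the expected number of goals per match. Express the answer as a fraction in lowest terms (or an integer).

119/31

E[X] = (3/31)·0 + (5/31)·1 + (5/31)·3 + (9/31)·5 + (9/31)·6
     = 119/31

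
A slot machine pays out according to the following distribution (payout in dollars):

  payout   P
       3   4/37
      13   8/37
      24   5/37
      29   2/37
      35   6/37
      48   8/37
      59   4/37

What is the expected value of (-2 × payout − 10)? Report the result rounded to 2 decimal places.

-70.76

E[-2x-10] = (4/37)·(-16) + (8/37)·(-36) + (5/37)·(-58) + (2/37)·(-68) + (6/37)·(-80) + (8/37)·(-106) + (4/37)·(-128)
     = -2618/37 ≈ -70.76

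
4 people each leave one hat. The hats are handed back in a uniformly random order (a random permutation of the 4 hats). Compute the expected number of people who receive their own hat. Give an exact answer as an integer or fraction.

1

Let Xᵢ = 1 if person i gets their own hat. For each i, P(Xᵢ=1) = 1/4.
By linearity of expectation, E[X₁+…+X_4] = 4·(1/4) = 1.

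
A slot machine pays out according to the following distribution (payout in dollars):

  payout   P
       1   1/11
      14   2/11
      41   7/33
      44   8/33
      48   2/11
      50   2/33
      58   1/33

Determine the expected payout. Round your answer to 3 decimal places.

E[X] = (1/11)·1 + (2/11)·14 + (7/33)·41 + (8/33)·44 + (2/11)·48 + (2/33)·50 + (1/33)·58
     = 1172/33 ≈ 35.515

$35.515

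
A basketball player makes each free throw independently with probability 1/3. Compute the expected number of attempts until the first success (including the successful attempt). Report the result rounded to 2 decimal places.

For a geometric distribution, E[trials] = 1/p = 1/(1/3) = 3.
≈ 3.00

3.00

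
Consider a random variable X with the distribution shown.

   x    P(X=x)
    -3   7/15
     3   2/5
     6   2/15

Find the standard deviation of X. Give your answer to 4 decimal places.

E[X] = 3/5, E[X²] = 63/5
Var(X) = E[X²] − (E[X])² = 63/5 − 9/25 = 306/25
SD(X) = √(306/25) ≈ 3.4986

3.4986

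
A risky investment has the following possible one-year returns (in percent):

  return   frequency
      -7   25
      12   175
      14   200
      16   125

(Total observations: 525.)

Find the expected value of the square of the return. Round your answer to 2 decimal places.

185.95

Total = 525, so P(return=-7) = 25/525, etc.
E[X²] = (1/21)·49 + (1/3)·144 + (8/21)·196 + (5/21)·256
     = 3905/21 ≈ 185.95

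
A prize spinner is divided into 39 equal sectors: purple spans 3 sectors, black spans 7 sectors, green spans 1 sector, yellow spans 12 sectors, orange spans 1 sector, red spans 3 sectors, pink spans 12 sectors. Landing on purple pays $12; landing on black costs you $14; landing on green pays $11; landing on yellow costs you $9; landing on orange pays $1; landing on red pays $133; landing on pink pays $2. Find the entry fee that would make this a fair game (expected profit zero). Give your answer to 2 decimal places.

E[payout] = (3/39)·12 + (7/39)·(-14) + (1/39)·11 + (12/39)·(-9) + (1/39)·1 + (3/39)·133 + (12/39)·2 = 265/39
Fair fee = E[payout] = 265/39 ≈ $6.79

$6.79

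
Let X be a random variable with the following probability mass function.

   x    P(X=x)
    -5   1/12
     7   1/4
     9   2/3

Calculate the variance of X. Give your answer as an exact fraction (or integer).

E[X] = (1/12)·(-5) + (1/4)·7 + (2/3)·9 = 22/3
E[X²] = (1/12)·25 + (1/4)·49 + (2/3)·81 = 205/3
Var(X) = 205/3 − (22/3)² = 131/9

131/9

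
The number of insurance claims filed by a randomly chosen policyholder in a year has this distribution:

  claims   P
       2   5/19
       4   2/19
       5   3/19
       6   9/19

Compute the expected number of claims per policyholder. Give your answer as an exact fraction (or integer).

87/19

E[X] = (5/19)·2 + (2/19)·4 + (3/19)·5 + (9/19)·6
     = 87/19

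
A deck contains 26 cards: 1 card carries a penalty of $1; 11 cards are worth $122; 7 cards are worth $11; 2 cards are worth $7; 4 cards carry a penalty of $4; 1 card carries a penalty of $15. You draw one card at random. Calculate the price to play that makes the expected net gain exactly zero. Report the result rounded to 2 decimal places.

E[payout] = (1/26)·(-1) + (11/26)·122 + (7/26)·11 + (2/26)·7 + (4/26)·(-4) + (1/26)·(-15) = 1401/26
Fair fee = E[payout] = 1401/26 ≈ $53.88

$53.88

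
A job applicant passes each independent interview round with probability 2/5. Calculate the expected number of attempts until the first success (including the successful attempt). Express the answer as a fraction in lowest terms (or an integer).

5/2

For a geometric distribution, E[trials] = 1/p = 1/(2/5) = 5/2.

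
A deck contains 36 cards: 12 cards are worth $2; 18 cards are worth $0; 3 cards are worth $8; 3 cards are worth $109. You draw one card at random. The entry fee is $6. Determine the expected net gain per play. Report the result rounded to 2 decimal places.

$4.42

E[payout] = (12/36)·2 + (18/36)·0 + (3/36)·8 + (3/36)·109 = 125/12
Expected profit = 125/12 − 6 = 53/12 ≈ $4.42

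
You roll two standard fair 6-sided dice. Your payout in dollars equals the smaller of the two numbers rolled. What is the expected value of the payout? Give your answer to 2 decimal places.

Distribution of the smaller of the two numbers rolled: 1 w.p. 11/36, 2 w.p. 1/4, 3 w.p. 7/36, 4 w.p. 5/36, 5 w.p. 1/12, 6 w.p. 1/36
E[payout] = (11/36)·1 + (1/4)·2 + (7/36)·3 + (5/36)·4 + (1/12)·5 + (1/36)·6 = 91/36
≈ $2.53

$2.53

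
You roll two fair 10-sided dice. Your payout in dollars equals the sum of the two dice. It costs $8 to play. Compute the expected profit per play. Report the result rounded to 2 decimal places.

$3.00

Distribution of the sum of the two dice: 2 w.p. 1/100, 3 w.p. 1/50, 4 w.p. 3/100, 5 w.p. 1/25, 6 w.p. 1/20, 7 w.p. 3/50, …
E[payout] = (1/100)·2 + (1/50)·3 + (3/100)·4 + (1/25)·5 + (1/20)·6 + (3/50)·7 + (7/100)·8 + (2/25)·9 + (9/100)·10 + (1/10)·11 + (9/100)·12 + (2/25)·13 + (7/100)·14 + (3/50)·15 + (1/20)·16 + (1/25)·17 + (3/100)·18 + (1/50)·19 + (1/100)·20 = 11
Expected profit = 11 − 8 = 3 ≈ $3.00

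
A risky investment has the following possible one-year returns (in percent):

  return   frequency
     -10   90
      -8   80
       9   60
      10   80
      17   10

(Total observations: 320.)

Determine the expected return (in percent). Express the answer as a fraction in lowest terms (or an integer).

Total = 320, so P(return=-10) = 90/320, etc.
E[X] = (9/32)·(-10) + (1/4)·(-8) + (3/16)·9 + (1/4)·10 + (1/32)·17
     = -3/32

-3/32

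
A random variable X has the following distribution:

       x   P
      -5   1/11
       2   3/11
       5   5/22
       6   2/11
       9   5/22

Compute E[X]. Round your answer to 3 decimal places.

E[X] = (1/11)·(-5) + (3/11)·2 + (5/22)·5 + (2/11)·6 + (5/22)·9
     = 48/11 ≈ 4.364

4.364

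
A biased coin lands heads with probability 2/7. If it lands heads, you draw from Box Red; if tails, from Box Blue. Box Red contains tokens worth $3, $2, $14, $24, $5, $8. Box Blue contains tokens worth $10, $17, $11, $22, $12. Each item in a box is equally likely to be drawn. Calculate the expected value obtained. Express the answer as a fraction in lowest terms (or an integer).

272/21 dollars

E[X | Box Red] = (3 + 2 + 14 + 24 + 5 + 8)/6 = 28/3
E[X | Box Blue] = (10 + 17 + 11 + 22 + 12)/5 = 72/5
E[X] = (2/7)·28/3 + (5/7)·72/5 = 272/21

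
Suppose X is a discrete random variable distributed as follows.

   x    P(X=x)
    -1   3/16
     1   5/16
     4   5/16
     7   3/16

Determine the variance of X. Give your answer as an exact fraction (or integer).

E[X] = (3/16)·(-1) + (5/16)·1 + (5/16)·4 + (3/16)·7 = 43/16
E[X²] = (3/16)·1 + (5/16)·1 + (5/16)·16 + (3/16)·49 = 235/16
Var(X) = 235/16 − (43/16)² = 1911/256

1911/256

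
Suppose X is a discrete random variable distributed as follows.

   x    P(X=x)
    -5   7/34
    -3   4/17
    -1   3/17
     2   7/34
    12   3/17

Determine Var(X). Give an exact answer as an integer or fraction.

E[X] = (7/34)·(-5) + (4/17)·(-3) + (3/17)·(-1) + (7/34)·2 + (3/17)·12 = 21/34
E[X²] = (7/34)·25 + (4/17)·9 + (3/17)·1 + (7/34)·4 + (3/17)·144 = 1145/34
Var(X) = 1145/34 − (21/34)² = 38489/1156

38489/1156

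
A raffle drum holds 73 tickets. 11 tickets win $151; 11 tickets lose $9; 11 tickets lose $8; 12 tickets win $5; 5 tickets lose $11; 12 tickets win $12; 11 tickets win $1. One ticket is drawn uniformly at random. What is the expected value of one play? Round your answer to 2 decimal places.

E[payout] = (11/73)·151 + (11/73)·(-9) + (11/73)·(-8) + (12/73)·5 + (5/73)·(-11) + (12/73)·12 + (11/73)·1 = 1634/73
≈ $22.38

$22.38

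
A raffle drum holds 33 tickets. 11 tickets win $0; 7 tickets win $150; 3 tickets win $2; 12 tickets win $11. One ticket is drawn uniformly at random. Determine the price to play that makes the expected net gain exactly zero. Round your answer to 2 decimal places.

$36.00

E[payout] = (11/33)·0 + (7/33)·150 + (3/33)·2 + (12/33)·11 = 36
Fair fee = E[payout] = 36 ≈ $36.00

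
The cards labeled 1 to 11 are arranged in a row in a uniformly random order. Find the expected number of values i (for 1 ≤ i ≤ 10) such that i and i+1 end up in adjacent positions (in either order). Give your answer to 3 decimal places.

1.818

For each i ∈ {1,…,10}, let Xᵢ = 1 if i and i+1 are adjacent. P(Xᵢ=1) = 2·(11−1)!/11! = 2/11.
By linearity, E[ΣXᵢ] = (10)·(2/11) = 20/11.
≈ 1.818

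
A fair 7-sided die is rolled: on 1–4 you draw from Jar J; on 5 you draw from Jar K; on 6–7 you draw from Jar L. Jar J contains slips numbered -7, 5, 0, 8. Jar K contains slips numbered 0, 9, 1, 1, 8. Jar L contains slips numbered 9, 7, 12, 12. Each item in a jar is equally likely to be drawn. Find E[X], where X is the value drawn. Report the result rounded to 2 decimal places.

E[X | Jar J] = (-7 + 5 + 0 + 8)/4 = 3/2
E[X | Jar K] = (0 + 9 + 1 + 1 + 8)/5 = 19/5
E[X | Jar L] = (9 + 7 + 12 + 12)/4 = 10
E[X] = (4/7)·3/2 + (1/7)·19/5 + (2/7)·10 = 149/35 ≈ 4.26

4.26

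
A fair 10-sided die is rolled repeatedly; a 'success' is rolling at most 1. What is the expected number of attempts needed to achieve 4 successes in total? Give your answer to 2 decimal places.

By linearity (sum of 4 independent geometric waits), E[trials] = 4/p = 4/(1/10) = 40.
≈ 40.00

40.00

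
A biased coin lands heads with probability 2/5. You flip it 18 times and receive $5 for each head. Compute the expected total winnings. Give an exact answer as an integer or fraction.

$36

E[#heads] = 18·2/5 = 36/5 (linearity over flips).
E[winnings] = 5·36/5 = 36.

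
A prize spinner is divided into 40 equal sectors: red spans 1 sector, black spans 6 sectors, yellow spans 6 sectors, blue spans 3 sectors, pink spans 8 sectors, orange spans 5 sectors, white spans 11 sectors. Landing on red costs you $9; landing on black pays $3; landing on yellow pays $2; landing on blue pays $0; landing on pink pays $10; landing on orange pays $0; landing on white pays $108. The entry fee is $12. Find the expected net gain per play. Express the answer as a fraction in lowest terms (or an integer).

E[payout] = (1/40)·(-9) + (6/40)·3 + (6/40)·2 + (3/40)·0 + (8/40)·10 + (5/40)·0 + (11/40)·108 = 1289/40
Expected profit = 1289/40 − 12 = 809/40

809/40 dollars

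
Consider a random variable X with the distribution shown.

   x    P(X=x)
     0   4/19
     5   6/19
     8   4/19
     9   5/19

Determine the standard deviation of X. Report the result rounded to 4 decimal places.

3.3120

E[X] = 107/19, E[X²] = 811/19
Var(X) = E[X²] − (E[X])² = 811/19 − 11449/361 = 3960/361
SD(X) = √(3960/361) ≈ 3.3120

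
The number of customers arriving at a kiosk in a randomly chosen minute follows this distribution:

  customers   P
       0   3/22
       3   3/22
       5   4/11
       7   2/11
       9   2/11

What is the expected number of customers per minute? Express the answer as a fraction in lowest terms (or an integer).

113/22

E[X] = (3/22)·0 + (3/22)·3 + (4/11)·5 + (2/11)·7 + (2/11)·9
     = 113/22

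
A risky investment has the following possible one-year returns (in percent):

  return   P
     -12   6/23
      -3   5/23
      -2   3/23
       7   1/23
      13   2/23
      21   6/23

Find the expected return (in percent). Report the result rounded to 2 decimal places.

E[X] = (6/23)·(-12) + (5/23)·(-3) + (3/23)·(-2) + (1/23)·7 + (2/23)·13 + (6/23)·21
     = 66/23 ≈ 2.87

2.87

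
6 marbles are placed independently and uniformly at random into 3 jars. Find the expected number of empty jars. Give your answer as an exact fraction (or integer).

64/243

Let Xⱼ=1 if jar j is empty. P(Xⱼ=1) = ((3-1)/3)^6 = 64/729.
By linearity, E[#empty] = 3·64/729 = 64/243.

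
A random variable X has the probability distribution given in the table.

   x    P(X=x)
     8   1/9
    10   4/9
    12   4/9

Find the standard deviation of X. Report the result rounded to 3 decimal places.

E[X] = 32/3, E[X²] = 1040/9
Var(X) = E[X²] − (E[X])² = 1040/9 − 1024/9 = 16/9
SD(X) = √(16/9) ≈ 1.333

1.333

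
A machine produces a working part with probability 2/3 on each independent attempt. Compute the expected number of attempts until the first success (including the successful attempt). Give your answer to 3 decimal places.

1.500

For a geometric distribution, E[trials] = 1/p = 1/(2/3) = 3/2.
≈ 1.500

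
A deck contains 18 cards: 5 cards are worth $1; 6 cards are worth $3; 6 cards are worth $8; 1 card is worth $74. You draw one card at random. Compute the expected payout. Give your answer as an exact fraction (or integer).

E[payout] = (5/18)·1 + (6/18)·3 + (6/18)·8 + (1/18)·74 = 145/18

145/18 dollars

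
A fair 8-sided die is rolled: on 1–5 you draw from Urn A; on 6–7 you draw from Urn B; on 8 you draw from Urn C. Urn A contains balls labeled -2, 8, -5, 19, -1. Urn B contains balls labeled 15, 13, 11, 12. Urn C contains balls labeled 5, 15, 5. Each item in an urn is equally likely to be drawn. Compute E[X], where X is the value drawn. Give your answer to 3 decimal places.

E[X | Urn A] = (-2 + 8 − 5 + 19 − 1)/5 = 19/5
E[X | Urn B] = (15 + 13 + 11 + 12)/4 = 51/4
E[X | Urn C] = (5 + 15 + 5)/3 = 25/3
E[X] = (5/8)·19/5 + (1/4)·51/4 + (1/8)·25/3 = 317/48 ≈ 6.604

6.604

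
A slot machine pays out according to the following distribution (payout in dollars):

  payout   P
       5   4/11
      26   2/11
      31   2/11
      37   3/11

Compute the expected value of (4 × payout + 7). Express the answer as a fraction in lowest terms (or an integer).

E[4x+7] = (4/11)·27 + (2/11)·111 + (2/11)·131 + (3/11)·155
     = 1057/11

1057/11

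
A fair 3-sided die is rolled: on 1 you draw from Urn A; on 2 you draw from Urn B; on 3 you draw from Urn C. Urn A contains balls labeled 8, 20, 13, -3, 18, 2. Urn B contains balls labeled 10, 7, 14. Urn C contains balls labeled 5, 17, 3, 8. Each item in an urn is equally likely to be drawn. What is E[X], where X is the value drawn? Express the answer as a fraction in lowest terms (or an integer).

E[X | Urn A] = (8 + 20 + 13 − 3 + 18 + 2)/6 = 29/3
E[X | Urn B] = (10 + 7 + 14)/3 = 31/3
E[X | Urn C] = (5 + 17 + 3 + 8)/4 = 33/4
E[X] = (1/3)·29/3 + (1/3)·31/3 + (1/3)·33/4 = 113/12

113/12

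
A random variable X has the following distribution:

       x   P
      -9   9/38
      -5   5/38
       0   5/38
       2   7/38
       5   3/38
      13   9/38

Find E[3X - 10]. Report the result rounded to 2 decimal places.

-6.84

E[3x-10] = (9/38)·(-37) + (5/38)·(-25) + (5/38)·(-10) + (7/38)·(-4) + (3/38)·5 + (9/38)·29
     = -130/19 ≈ -6.84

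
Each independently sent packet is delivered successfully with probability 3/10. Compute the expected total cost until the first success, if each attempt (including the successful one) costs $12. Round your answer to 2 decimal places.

$40.00

E[#attempts] = 1/p = 10/3; E[cost] = 12·10/3 = 40.
≈ 40.00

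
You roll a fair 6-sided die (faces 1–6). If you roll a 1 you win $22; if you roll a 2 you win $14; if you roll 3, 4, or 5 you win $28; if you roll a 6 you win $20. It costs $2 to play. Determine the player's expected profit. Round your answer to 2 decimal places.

E[payout] = (1/6)·14 + (1/6)·20 + (1/6)·22 + (1/2)·28 = 70/3
Expected profit = 70/3 − 2 = 64/3 ≈ $21.33

$21.33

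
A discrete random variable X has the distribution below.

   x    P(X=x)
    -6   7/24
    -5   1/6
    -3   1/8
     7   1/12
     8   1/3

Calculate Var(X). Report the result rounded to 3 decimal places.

E[X] = (7/24)·(-6) + (1/6)·(-5) + (1/8)·(-3) + (1/12)·7 + (1/3)·8 = 7/24
E[X²] = (7/24)·36 + (1/6)·25 + (1/8)·9 + (1/12)·49 + (1/3)·64 = 989/24
Var(X) = 989/24 − (7/24)² = 23687/576 ≈ 41.123

41.123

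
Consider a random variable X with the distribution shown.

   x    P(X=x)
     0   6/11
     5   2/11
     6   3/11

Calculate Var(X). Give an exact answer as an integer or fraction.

E[X] = (6/11)·0 + (2/11)·5 + (3/11)·6 = 28/11
E[X²] = (6/11)·0 + (2/11)·25 + (3/11)·36 = 158/11
Var(X) = 158/11 − (28/11)² = 954/121

954/121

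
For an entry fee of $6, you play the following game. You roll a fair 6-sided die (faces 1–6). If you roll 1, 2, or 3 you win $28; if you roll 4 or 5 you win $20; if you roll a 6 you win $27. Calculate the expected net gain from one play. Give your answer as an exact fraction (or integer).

115/6 dollars

E[payout] = (1/3)·20 + (1/6)·27 + (1/2)·28 = 151/6
Expected profit = 151/6 − 6 = 115/6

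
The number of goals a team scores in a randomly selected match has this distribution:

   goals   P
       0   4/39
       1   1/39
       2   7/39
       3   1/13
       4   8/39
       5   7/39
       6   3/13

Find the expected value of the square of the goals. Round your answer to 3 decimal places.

E[X²] = (4/39)·0 + (1/39)·1 + (7/39)·4 + (1/13)·9 + (8/39)·16 + (7/39)·25 + (3/13)·36
     = 683/39 ≈ 17.513

17.513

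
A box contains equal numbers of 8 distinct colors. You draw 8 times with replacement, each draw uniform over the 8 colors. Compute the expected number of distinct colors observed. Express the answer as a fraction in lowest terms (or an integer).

11012415/2097152

Let Xⱼ=1 if type j appears at least once. P(Xⱼ=1) = 1 − ((8−1)/8)^8 = 11012415/16777216.
E[#distinct] = 8·11012415/16777216 = 11012415/2097152.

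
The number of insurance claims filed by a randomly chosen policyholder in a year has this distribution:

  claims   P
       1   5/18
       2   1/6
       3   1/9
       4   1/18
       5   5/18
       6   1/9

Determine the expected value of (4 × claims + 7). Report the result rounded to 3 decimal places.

19.889

E[4x+7] = (5/18)·11 + (1/6)·15 + (1/9)·19 + (1/18)·23 + (5/18)·27 + (1/9)·31
     = 179/9 ≈ 19.889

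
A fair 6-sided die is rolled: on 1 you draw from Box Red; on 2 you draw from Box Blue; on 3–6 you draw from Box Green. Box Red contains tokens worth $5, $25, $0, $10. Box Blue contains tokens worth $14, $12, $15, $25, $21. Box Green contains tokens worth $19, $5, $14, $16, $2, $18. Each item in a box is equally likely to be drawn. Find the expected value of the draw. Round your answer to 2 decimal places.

E[X | Box Red] = (5 + 25 + 0 + 10)/4 = 10
E[X | Box Blue] = (14 + 12 + 15 + 25 + 21)/5 = 87/5
E[X | Box Green] = (19 + 5 + 14 + 16 + 2 + 18)/6 = 37/3
E[X] = (1/6)·10 + (1/6)·87/5 + (2/3)·37/3 = 1151/90 ≈ 12.79

$12.79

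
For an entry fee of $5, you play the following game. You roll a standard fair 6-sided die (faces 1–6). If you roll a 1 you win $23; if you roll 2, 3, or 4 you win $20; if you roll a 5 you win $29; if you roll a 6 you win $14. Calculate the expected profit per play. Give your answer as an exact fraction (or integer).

$16

E[payout] = (1/6)·14 + (1/2)·20 + (1/6)·23 + (1/6)·29 = 21
Expected profit = 21 − 5 = 16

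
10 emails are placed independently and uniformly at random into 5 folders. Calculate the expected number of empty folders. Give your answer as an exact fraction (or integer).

Let Xⱼ=1 if folder j is empty. P(Xⱼ=1) = ((5-1)/5)^10 = 1048576/9765625.
By linearity, E[#empty] = 5·1048576/9765625 = 1048576/1953125.

1048576/1953125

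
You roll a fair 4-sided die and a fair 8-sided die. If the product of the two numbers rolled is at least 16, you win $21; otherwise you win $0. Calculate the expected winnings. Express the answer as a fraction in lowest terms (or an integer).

E[payout] = (23/32)·0 + (9/32)·21 = 189/32

189/32 dollars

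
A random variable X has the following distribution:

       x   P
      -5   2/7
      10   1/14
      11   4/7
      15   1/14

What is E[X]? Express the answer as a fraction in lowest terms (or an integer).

E[X] = (2/7)·(-5) + (1/14)·10 + (4/7)·11 + (1/14)·15
     = 93/14

93/14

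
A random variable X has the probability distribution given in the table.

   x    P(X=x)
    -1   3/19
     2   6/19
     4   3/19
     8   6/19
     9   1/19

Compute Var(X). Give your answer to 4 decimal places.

E[X] = (3/19)·(-1) + (6/19)·2 + (3/19)·4 + (6/19)·8 + (1/19)·9 = 78/19
E[X²] = (3/19)·1 + (6/19)·4 + (3/19)·16 + (6/19)·64 + (1/19)·81 = 540/19
Var(X) = 540/19 − (78/19)² = 4176/361 ≈ 11.5679

11.5679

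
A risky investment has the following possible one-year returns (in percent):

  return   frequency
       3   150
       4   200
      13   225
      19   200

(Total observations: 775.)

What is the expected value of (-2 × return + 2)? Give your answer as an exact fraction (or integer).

Total = 775, so P(return=3) = 150/775, etc.
E[-2x+2] = (6/31)·(-4) + (8/31)·(-6) + (9/31)·(-24) + (8/31)·(-36)
     = -576/31

-576/31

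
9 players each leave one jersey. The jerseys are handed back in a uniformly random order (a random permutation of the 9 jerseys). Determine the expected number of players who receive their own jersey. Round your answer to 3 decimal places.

1.000

Let Xᵢ = 1 if person i gets their own jersey. For each i, P(Xᵢ=1) = 1/9.
By linearity of expectation, E[X₁+…+X_9] = 9·(1/9) = 1.
≈ 1.000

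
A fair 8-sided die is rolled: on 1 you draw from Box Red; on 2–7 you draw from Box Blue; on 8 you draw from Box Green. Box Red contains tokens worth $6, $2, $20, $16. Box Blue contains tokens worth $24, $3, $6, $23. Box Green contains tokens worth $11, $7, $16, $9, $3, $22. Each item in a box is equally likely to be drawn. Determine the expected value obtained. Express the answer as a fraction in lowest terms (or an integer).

E[X | Box Red] = (6 + 2 + 20 + 16)/4 = 11
E[X | Box Blue] = (24 + 3 + 6 + 23)/4 = 14
E[X | Box Green] = (11 + 7 + 16 + 9 + 3 + 22)/6 = 34/3
E[X] = (1/8)·11 + (3/4)·14 + (1/8)·34/3 = 319/24

319/24 dollars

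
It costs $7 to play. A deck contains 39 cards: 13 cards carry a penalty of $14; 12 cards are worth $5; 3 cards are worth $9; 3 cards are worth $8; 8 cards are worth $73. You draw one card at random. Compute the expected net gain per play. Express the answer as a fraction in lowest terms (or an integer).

80/13 dollars

E[payout] = (13/39)·(-14) + (12/39)·5 + (3/39)·9 + (3/39)·8 + (8/39)·73 = 171/13
Expected profit = 171/13 − 7 = 80/13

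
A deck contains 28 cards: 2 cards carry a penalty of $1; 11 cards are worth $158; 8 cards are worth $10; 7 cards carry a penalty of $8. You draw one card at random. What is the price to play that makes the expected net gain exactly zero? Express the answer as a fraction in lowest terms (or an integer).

440/7 dollars

E[payout] = (2/28)·(-1) + (11/28)·158 + (8/28)·10 + (7/28)·(-8) = 440/7
Fair fee = E[payout] = 440/7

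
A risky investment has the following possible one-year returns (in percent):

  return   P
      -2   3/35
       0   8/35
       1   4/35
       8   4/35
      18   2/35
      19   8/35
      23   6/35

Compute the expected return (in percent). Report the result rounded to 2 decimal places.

10.17

E[X] = (3/35)·(-2) + (8/35)·0 + (4/35)·1 + (4/35)·8 + (2/35)·18 + (8/35)·19 + (6/35)·23
     = 356/35 ≈ 10.17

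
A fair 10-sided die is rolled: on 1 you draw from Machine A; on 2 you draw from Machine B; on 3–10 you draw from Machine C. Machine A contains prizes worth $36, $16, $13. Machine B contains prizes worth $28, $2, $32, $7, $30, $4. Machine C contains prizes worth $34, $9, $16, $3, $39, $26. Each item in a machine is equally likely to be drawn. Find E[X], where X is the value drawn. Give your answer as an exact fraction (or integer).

E[X | Machine A] = (36 + 16 + 13)/3 = 65/3
E[X | Machine B] = (28 + 2 + 32 + 7 + 30 + 4)/6 = 103/6
E[X | Machine C] = (34 + 9 + 16 + 3 + 39 + 26)/6 = 127/6
E[X] = (1/10)·65/3 + (1/10)·103/6 + (4/5)·127/6 = 1249/60

1249/60 dollars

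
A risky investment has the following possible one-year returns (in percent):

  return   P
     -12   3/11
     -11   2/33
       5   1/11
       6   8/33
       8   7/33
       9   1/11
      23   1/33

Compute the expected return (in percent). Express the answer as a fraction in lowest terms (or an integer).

E[X] = (3/11)·(-12) + (2/33)·(-11) + (1/11)·5 + (8/33)·6 + (7/33)·8 + (1/11)·9 + (1/33)·23
     = 13/11

13/11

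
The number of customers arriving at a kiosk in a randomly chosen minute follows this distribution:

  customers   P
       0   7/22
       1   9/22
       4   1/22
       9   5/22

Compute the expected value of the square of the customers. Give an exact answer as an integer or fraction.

E[X²] = (7/22)·0 + (9/22)·1 + (1/22)·16 + (5/22)·81
     = 215/11

215/11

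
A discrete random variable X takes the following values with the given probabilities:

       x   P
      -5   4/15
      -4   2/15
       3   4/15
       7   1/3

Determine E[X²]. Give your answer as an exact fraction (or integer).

413/15

E[X²] = (4/15)·25 + (2/15)·16 + (4/15)·9 + (1/3)·49
     = 413/15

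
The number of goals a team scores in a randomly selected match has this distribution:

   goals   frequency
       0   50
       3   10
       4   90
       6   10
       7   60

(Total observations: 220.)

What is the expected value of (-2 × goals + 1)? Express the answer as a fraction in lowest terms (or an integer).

Total = 220, so P(goals=0) = 50/220, etc.
E[-2x+1] = (5/22)·1 + (1/22)·(-5) + (9/22)·(-7) + (1/22)·(-11) + (3/11)·(-13)
     = -76/11

-76/11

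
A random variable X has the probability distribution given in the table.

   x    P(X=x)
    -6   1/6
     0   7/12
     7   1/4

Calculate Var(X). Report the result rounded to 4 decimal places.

E[X] = (1/6)·(-6) + (7/12)·0 + (1/4)·7 = 3/4
E[X²] = (1/6)·36 + (7/12)·0 + (1/4)·49 = 73/4
Var(X) = 73/4 − (3/4)² = 283/16 ≈ 17.6875

17.6875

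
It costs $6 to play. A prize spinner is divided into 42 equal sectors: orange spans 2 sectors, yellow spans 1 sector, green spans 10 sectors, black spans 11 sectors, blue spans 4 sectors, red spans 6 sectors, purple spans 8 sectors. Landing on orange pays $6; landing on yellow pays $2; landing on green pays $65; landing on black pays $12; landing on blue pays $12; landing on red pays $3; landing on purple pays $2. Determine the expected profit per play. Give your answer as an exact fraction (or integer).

E[payout] = (2/42)·6 + (1/42)·2 + (10/42)·65 + (11/42)·12 + (4/42)·12 + (6/42)·3 + (8/42)·2 = 439/21
Expected profit = 439/21 − 6 = 313/21

313/21 dollars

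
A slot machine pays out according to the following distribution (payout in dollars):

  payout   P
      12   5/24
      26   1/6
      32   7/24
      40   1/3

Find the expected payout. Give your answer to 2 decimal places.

E[X] = (5/24)·12 + (1/6)·26 + (7/24)·32 + (1/3)·40
     = 59/2 ≈ 29.50

$29.50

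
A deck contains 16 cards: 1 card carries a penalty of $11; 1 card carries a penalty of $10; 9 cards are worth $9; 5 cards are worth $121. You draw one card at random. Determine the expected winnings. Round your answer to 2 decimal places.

E[payout] = (1/16)·(-11) + (1/16)·(-10) + (9/16)·9 + (5/16)·121 = 665/16
≈ $41.56

$41.56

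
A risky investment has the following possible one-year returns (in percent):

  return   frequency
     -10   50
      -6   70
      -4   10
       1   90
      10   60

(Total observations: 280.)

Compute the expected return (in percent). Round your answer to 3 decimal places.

-0.964

Total = 280, so P(return=-10) = 50/280, etc.
E[X] = (5/28)·(-10) + (1/4)·(-6) + (1/28)·(-4) + (9/28)·1 + (3/14)·10
     = -27/28 ≈ -0.964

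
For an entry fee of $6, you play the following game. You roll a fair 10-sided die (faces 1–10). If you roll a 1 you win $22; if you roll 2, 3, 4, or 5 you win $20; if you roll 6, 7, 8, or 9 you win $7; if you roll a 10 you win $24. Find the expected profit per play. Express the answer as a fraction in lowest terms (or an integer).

47/5 dollars

E[payout] = (2/5)·7 + (2/5)·20 + (1/10)·22 + (1/10)·24 = 77/5
Expected profit = 77/5 − 6 = 47/5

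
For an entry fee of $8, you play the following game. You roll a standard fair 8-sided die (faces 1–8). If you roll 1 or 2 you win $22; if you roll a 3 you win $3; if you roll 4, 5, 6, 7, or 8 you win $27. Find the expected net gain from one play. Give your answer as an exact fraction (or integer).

59/4 dollars

E[payout] = (1/8)·3 + (1/4)·22 + (5/8)·27 = 91/4
Expected profit = 91/4 − 8 = 59/4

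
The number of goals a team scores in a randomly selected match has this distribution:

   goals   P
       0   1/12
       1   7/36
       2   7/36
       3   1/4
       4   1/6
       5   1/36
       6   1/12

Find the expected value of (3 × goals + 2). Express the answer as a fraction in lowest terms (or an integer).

119/12

E[3x+2] = (1/12)·2 + (7/36)·5 + (7/36)·8 + (1/4)·11 + (1/6)·14 + (1/36)·17 + (1/12)·20
     = 119/12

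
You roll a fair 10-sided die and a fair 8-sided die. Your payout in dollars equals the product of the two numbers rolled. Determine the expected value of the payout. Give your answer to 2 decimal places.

$24.75

Distribution of the product of the two numbers rolled: 1 w.p. 1/80, 2 w.p. 1/40, 3 w.p. 1/40, 4 w.p. 3/80, 5 w.p. 1/40, 6 w.p. 1/20, …
E[payout] = (1/80)·1 + (1/40)·2 + (1/40)·3 + (3/80)·4 + (1/40)·5 + (1/20)·6 + (1/40)·7 + (1/20)·8 + (1/40)·9 + (3/80)·10 + (1/20)·12 + (1/40)·14 + (1/40)·15 + (3/80)·16 + (3/80)·18 + (3/80)·20 + (1/40)·21 + (1/20)·24 + (1/80)·25 + (1/80)·27 + (1/40)·28 + (3/80)·30 + (1/40)·32 + (1/40)·35 + (1/40)·36 + (3/80)·40 + (1/40)·42 + (1/80)·45 + (1/40)·48 + (1/80)·49 + (1/80)·50 + (1/80)·54 + (1/40)·56 + (1/80)·60 + (1/80)·63 + (1/80)·64 + (1/80)·70 + (1/80)·72 + (1/80)·80 = 99/4
≈ $24.75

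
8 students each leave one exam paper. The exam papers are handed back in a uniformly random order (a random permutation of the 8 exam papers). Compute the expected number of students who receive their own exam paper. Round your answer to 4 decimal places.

Let Xᵢ = 1 if person i gets their own exam paper. For each i, P(Xᵢ=1) = 1/8.
By linearity of expectation, E[X₁+…+X_8] = 8·(1/8) = 1.
≈ 1.0000

1.0000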